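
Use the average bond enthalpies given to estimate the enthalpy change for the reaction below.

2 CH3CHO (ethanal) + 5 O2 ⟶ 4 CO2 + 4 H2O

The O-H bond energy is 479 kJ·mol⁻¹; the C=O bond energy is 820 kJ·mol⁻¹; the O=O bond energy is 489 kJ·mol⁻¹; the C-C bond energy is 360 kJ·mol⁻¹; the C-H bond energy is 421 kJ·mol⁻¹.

ΔH ≈ −2219 kJ

Bonds broken (reactants):
  C-C: 2 × 360 = 720
  C-H: 8 × 421 = 3368
  C=O: 2 × 820 = 1640
  O=O: 5 × 489 = 2445
  Σ(broken) = 8173 kJ
Bonds formed (products):
  C=O: 8 × 820 = 6560
  O-H: 8 × 479 = 3832
  Σ(formed) = 10392 kJ
ΔH = Σ(broken) − Σ(formed) = 8173 − 10392 = −2219 kJ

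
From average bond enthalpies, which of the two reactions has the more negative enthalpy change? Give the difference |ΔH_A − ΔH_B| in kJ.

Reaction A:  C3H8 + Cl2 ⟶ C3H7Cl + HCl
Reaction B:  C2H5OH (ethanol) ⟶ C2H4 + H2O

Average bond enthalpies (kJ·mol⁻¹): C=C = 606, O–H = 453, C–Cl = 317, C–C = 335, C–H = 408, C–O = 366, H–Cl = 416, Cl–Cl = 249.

Reaction A, by 126 kJ

Reaction A:
  Bonds broken (reactants):
    C–C: 2 × 335 = 670
    C–H: 8 × 408 = 3264
    Cl–Cl: 1 × 249 = 249
    Σ(broken) = 4183 kJ
  Bonds formed (products):
    C–C: 2 × 335 = 670
    C–Cl: 1 × 317 = 317
    C–H: 7 × 408 = 2856
    H–Cl: 1 × 416 = 416
    Σ(formed) = 4259 kJ
  ΔH_A = 4183 − 4259 = −76 kJ
Reaction B:
  Bonds broken (reactants):
    C–C: 1 × 335 = 335
    C–H: 5 × 408 = 2040
    C–O: 1 × 366 = 366
    O–H: 1 × 453 = 453
    Σ(broken) = 3194 kJ
  Bonds formed (products):
    C–H: 4 × 408 = 1632
    C=C: 1 × 606 = 606
    O–H: 2 × 453 = 906
    Σ(formed) = 3144 kJ
  ΔH_B = 3194 − 3144 = +50 kJ
ΔH_A − ΔH_B = −126 kJ, so reaction A has the more negative ΔH; |ΔH_A − ΔH_B| = 126 kJ.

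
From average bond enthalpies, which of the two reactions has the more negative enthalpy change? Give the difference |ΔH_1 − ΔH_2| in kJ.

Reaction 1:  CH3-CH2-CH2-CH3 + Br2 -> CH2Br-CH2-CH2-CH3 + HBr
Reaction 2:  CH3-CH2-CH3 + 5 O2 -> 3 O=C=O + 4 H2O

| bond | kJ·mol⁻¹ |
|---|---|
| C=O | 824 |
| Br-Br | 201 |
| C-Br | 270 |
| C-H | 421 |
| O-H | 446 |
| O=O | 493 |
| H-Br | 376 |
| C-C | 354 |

Reaction 2, by 1947 kJ

Reaction 1:
  Bonds broken (reactants):
    Br-Br: 1 × 201 = 201
    C-C: 3 × 354 = 1062
    C-H: 10 × 421 = 4210
    Σ(broken) = 5473 kJ
  Bonds formed (products):
    C-Br: 1 × 270 = 270
    C-C: 3 × 354 = 1062
    C-H: 9 × 421 = 3789
    H-Br: 1 × 376 = 376
    Σ(formed) = 5497 kJ
  ΔH_1 = 5473 − 5497 = −24 kJ
Reaction 2:
  Bonds broken (reactants):
    C-C: 2 × 354 = 708
    C-H: 8 × 421 = 3368
    O=O: 5 × 493 = 2465
    Σ(broken) = 6541 kJ
  Bonds formed (products):
    C=O: 6 × 824 = 4944
    O-H: 8 × 446 = 3568
    Σ(formed) = 8512 kJ
  ΔH_2 = 6541 − 8512 = −1971 kJ
ΔH_1 − ΔH_2 = +1947 kJ, so reaction 2 has the more negative ΔH; |ΔH_1 − ΔH_2| = 1947 kJ.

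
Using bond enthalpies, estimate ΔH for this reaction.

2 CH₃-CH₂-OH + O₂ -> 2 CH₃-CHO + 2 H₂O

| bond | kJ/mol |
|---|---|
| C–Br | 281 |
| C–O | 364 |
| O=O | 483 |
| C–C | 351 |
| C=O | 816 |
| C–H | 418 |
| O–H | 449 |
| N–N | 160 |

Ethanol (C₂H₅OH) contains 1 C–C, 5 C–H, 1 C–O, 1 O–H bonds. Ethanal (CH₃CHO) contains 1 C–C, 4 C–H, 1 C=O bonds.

Bonds broken (reactants):
  C–C: 2 × 351 = 702
  C–H: 10 × 418 = 4180
  C–O: 2 × 364 = 728
  O–H: 2 × 449 = 898
  O=O: 1 × 483 = 483
  Σ(broken) = 6991 kJ
Bonds formed (products):
  C–C: 2 × 351 = 702
  C–H: 8 × 418 = 3344
  C=O: 2 × 816 = 1632
  O–H: 4 × 449 = 1796
  Σ(formed) = 7474 kJ
ΔH = Σ(broken) − Σ(formed) = 6991 − 7474 = −483 kJ

ΔH ≈ −483 kJ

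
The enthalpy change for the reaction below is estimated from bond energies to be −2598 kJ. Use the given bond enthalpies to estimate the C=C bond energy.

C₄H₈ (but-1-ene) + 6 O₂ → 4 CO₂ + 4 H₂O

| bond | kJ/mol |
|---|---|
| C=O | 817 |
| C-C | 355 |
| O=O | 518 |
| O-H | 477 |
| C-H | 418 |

Let D be the C=C bond energy.
Σ(broken) = 2×355 + 8×418 + 1×D + 6×518 = 7162 + D
Σ(formed) = 8×817 + 8×477 = 10352
ΔH = Σ(broken) − Σ(formed) = (7162 + D) − (10352) = −3190 + D
Setting this equal to −2598 kJ gives D = 592 kJ/mol.

D(C=C) ≈ 592 kJ/mol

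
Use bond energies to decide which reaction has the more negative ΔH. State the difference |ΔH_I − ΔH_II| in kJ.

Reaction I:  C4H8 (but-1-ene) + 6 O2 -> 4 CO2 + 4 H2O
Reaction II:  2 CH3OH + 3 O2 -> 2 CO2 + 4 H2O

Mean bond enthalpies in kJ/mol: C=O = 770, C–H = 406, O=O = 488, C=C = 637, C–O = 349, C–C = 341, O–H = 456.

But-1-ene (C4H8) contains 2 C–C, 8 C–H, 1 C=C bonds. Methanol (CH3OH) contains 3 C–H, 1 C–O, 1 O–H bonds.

Reaction I, by 1095 kJ

Reaction I:
  Bonds broken (reactants):
    C–C: 2 × 341 = 682
    C–H: 8 × 406 = 3248
    C=C: 1 × 637 = 637
    O=O: 6 × 488 = 2928
    Σ(broken) = 7495 kJ
  Bonds formed (products):
    C=O: 8 × 770 = 6160
    O–H: 8 × 456 = 3648
    Σ(formed) = 9808 kJ
  ΔH_I = 7495 − 9808 = −2313 kJ
Reaction II:
  Bonds broken (reactants):
    C–H: 6 × 406 = 2436
    C–O: 2 × 349 = 698
    O–H: 2 × 456 = 912
    O=O: 3 × 488 = 1464
    Σ(broken) = 5510 kJ
  Bonds formed (products):
    C=O: 4 × 770 = 3080
    O–H: 8 × 456 = 3648
    Σ(formed) = 6728 kJ
  ΔH_II = 5510 − 6728 = −1218 kJ
ΔH_I − ΔH_II = −1095 kJ, so reaction I has the more negative ΔH; |ΔH_I − ΔH_II| = 1095 kJ.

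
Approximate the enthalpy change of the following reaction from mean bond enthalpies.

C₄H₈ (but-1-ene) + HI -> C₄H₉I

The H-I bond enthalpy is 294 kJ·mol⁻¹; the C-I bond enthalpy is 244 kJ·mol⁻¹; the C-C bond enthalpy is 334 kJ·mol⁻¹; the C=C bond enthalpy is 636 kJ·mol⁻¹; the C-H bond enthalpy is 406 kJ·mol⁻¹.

Bonds broken (reactants):
  C-C: 2 × 334 = 668
  C-H: 8 × 406 = 3248
  C=C: 1 × 636 = 636
  H-I: 1 × 294 = 294
  Σ(broken) = 4846 kJ
Bonds formed (products):
  C-C: 3 × 334 = 1002
  C-H: 9 × 406 = 3654
  C-I: 1 × 244 = 244
  Σ(formed) = 4900 kJ
ΔH = Σ(broken) − Σ(formed) = 4846 − 4900 = −54 kJ

ΔH ≈ −54 kJ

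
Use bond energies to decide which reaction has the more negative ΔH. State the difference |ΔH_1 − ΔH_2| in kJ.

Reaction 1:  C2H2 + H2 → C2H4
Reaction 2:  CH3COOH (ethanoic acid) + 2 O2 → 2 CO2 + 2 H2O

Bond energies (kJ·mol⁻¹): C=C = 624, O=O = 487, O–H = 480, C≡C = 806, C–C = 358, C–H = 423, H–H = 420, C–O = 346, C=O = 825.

Reaction 2, by 724 kJ

Reaction 1:
  Bonds broken (reactants):
    C≡C: 1 × 806 = 806
    C–H: 2 × 423 = 846
    H–H: 1 × 420 = 420
    Σ(broken) = 2072 kJ
  Bonds formed (products):
    C–H: 4 × 423 = 1692
    C=C: 1 × 624 = 624
    Σ(formed) = 2316 kJ
  ΔH_1 = 2072 − 2316 = −244 kJ
Reaction 2:
  Bonds broken (reactants):
    C–C: 1 × 358 = 358
    C–H: 3 × 423 = 1269
    C–O: 1 × 346 = 346
    C=O: 1 × 825 = 825
    O–H: 1 × 480 = 480
    O=O: 2 × 487 = 974
    Σ(broken) = 4252 kJ
  Bonds formed (products):
    C=O: 4 × 825 = 3300
    O–H: 4 × 480 = 1920
    Σ(formed) = 5220 kJ
  ΔH_2 = 4252 − 5220 = −968 kJ
ΔH_1 − ΔH_2 = +724 kJ, so reaction 2 has the more negative ΔH; |ΔH_1 − ΔH_2| = 724 kJ.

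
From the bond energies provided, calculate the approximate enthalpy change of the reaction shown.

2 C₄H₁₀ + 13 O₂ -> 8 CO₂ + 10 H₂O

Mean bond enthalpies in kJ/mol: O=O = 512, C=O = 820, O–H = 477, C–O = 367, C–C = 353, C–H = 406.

ΔH ≈ −5766 kJ

Bonds broken (reactants):
  C–C: 6 × 353 = 2118
  C–H: 20 × 406 = 8120
  O=O: 13 × 512 = 6656
  Σ(broken) = 16894 kJ
Bonds formed (products):
  C=O: 16 × 820 = 13120
  O–H: 20 × 477 = 9540
  Σ(formed) = 22660 kJ
ΔH = Σ(broken) − Σ(formed) = 16894 − 22660 = −5766 kJ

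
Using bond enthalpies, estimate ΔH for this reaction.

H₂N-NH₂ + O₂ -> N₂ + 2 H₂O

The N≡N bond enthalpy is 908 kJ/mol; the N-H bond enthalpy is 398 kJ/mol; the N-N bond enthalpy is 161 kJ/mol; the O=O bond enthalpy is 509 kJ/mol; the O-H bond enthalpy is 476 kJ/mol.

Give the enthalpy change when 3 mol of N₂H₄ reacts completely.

ΔH = −1650 kJ

Bonds broken (reactants):
  N-H: 4 × 398 = 1592
  N-N: 1 × 161 = 161
  O=O: 1 × 509 = 509
  Σ(broken) = 2262 kJ
Bonds formed (products):
  N≡N: 1 × 908 = 908
  O-H: 4 × 476 = 1904
  Σ(formed) = 2812 kJ
ΔH = Σ(broken) − Σ(formed) = 2262 − 2812 = −550 kJ
For 3× the reaction as written: 3 × (−550) = −1650 kJ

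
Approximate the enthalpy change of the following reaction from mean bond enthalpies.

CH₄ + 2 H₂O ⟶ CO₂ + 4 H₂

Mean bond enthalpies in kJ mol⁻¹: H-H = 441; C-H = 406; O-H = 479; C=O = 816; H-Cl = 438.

Bonds broken (reactants):
  C-H: 4 × 406 = 1624
  O-H: 4 × 479 = 1916
  Σ(broken) = 3540 kJ
Bonds formed (products):
  C=O: 2 × 816 = 1632
  H-H: 4 × 441 = 1764
  Σ(formed) = 3396 kJ
ΔH = Σ(broken) − Σ(formed) = 3540 − 3396 = +144 kJ

ΔH ≈ +144 kJ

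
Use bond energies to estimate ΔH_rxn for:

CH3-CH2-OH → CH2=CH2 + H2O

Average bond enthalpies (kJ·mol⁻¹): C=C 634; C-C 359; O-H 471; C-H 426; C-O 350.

ΔH ≈ +30 kJ

Bonds broken (reactants):
  C-C: 1 × 359 = 359
  C-H: 5 × 426 = 2130
  C-O: 1 × 350 = 350
  O-H: 1 × 471 = 471
  Σ(broken) = 3310 kJ
Bonds formed (products):
  C-H: 4 × 426 = 1704
  C=C: 1 × 634 = 634
  O-H: 2 × 471 = 942
  Σ(formed) = 3280 kJ
ΔH = Σ(broken) − Σ(formed) = 3310 − 3280 = +30 kJ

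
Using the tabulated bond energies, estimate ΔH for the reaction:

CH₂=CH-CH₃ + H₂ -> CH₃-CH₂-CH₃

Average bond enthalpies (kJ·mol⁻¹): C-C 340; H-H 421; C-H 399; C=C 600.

Bonds broken (reactants):
  C-C: 1 × 340 = 340
  C-H: 6 × 399 = 2394
  C=C: 1 × 600 = 600
  H-H: 1 × 421 = 421
  Σ(broken) = 3755 kJ
Bonds formed (products):
  C-C: 2 × 340 = 680
  C-H: 8 × 399 = 3192
  Σ(formed) = 3872 kJ
ΔH = Σ(broken) − Σ(formed) = 3755 − 3872 = −117 kJ

ΔH ≈ −117 kJ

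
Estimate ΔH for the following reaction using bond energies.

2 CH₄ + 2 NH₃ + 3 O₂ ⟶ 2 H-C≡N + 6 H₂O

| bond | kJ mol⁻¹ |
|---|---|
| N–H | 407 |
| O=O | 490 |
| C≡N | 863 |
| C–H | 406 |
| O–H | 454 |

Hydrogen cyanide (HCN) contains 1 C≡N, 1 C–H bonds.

Bonds broken (reactants):
  C–H: 8 × 406 = 3248
  N–H: 6 × 407 = 2442
  O=O: 3 × 490 = 1470
  Σ(broken) = 7160 kJ
Bonds formed (products):
  C≡N: 2 × 863 = 1726
  C–H: 2 × 406 = 812
  O–H: 12 × 454 = 5448
  Σ(formed) = 7986 kJ
ΔH = Σ(broken) − Σ(formed) = 7160 − 7986 = −826 kJ

ΔH ≈ −826 kJ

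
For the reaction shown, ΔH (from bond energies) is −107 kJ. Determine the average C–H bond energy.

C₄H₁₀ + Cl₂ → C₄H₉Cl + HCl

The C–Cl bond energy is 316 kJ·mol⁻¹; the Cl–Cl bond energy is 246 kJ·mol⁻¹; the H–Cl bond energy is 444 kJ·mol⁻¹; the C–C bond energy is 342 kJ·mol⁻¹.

D(C–H) ≈ 407 kJ/mol

Let D be the C–H bond energy.
Σ(broken) = 3×342 + 10×D + 1×246 = 1272 + 10D
Σ(formed) = 3×342 + 1×316 + 9×D + 1×444 = 1786 + 9D
ΔH = Σ(broken) − Σ(formed) = (1272 + 10D) − (1786 + 9D) = −514 + D
Setting this equal to −107 kJ gives D = 407 kJ/mol.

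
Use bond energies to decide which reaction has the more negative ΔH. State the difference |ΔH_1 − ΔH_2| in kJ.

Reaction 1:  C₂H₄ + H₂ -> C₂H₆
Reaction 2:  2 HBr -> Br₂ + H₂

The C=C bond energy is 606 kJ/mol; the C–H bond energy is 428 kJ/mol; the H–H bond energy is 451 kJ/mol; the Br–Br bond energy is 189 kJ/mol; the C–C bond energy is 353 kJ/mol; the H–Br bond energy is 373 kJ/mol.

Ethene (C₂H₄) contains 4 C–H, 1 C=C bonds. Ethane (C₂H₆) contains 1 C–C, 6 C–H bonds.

Reaction 1, by 258 kJ

Reaction 1:
  Bonds broken (reactants):
    C–H: 4 × 428 = 1712
    C=C: 1 × 606 = 606
    H–H: 1 × 451 = 451
    Σ(broken) = 2769 kJ
  Bonds formed (products):
    C–C: 1 × 353 = 353
    C–H: 6 × 428 = 2568
    Σ(formed) = 2921 kJ
  ΔH_1 = 2769 − 2921 = −152 kJ
Reaction 2:
  Bonds broken (reactants):
    H–Br: 2 × 373 = 746
    Σ(broken) = 746 kJ
  Bonds formed (products):
    Br–Br: 1 × 189 = 189
    H–H: 1 × 451 = 451
    Σ(formed) = 640 kJ
  ΔH_2 = 746 − 640 = +106 kJ
ΔH_1 − ΔH_2 = −258 kJ, so reaction 1 has the more negative ΔH; |ΔH_1 − ΔH_2| = 258 kJ.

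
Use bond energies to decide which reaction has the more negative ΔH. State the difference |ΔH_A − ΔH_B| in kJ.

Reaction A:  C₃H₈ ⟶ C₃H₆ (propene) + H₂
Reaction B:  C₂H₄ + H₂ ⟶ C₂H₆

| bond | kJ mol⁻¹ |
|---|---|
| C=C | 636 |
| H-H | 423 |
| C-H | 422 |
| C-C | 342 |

Reaction A:
  Bonds broken (reactants):
    C-C: 2 × 342 = 684
    C-H: 8 × 422 = 3376
    Σ(broken) = 4060 kJ
  Bonds formed (products):
    C-C: 1 × 342 = 342
    C-H: 6 × 422 = 2532
    C=C: 1 × 636 = 636
    H-H: 1 × 423 = 423
    Σ(formed) = 3933 kJ
  ΔH_A = 4060 − 3933 = +127 kJ
Reaction B:
  Bonds broken (reactants):
    C-H: 4 × 422 = 1688
    C=C: 1 × 636 = 636
    H-H: 1 × 423 = 423
    Σ(broken) = 2747 kJ
  Bonds formed (products):
    C-C: 1 × 342 = 342
    C-H: 6 × 422 = 2532
    Σ(formed) = 2874 kJ
  ΔH_B = 2747 − 2874 = −127 kJ
ΔH_A − ΔH_B = +254 kJ, so reaction B has the more negative ΔH; |ΔH_A − ΔH_B| = 254 kJ.

Reaction B, by 254 kJ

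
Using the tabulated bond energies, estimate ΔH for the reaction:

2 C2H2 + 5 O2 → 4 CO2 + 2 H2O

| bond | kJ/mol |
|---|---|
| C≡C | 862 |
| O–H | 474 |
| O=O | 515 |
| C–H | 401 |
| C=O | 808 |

ΔH ≈ −2457 kJ

Bonds broken (reactants):
  C≡C: 2 × 862 = 1724
  C–H: 4 × 401 = 1604
  O=O: 5 × 515 = 2575
  Σ(broken) = 5903 kJ
Bonds formed (products):
  C=O: 8 × 808 = 6464
  O–H: 4 × 474 = 1896
  Σ(formed) = 8360 kJ
ΔH = Σ(broken) − Σ(formed) = 5903 − 8360 = −2457 kJ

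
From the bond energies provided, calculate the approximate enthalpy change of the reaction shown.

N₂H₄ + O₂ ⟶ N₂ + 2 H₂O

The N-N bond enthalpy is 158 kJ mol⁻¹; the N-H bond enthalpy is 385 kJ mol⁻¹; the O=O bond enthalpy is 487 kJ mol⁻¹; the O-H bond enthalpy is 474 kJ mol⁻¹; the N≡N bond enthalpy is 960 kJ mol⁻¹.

Bonds broken (reactants):
  N-H: 4 × 385 = 1540
  N-N: 1 × 158 = 158
  O=O: 1 × 487 = 487
  Σ(broken) = 2185 kJ
Bonds formed (products):
  N≡N: 1 × 960 = 960
  O-H: 4 × 474 = 1896
  Σ(formed) = 2856 kJ
ΔH = Σ(broken) − Σ(formed) = 2185 − 2856 = −671 kJ

ΔH ≈ −671 kJ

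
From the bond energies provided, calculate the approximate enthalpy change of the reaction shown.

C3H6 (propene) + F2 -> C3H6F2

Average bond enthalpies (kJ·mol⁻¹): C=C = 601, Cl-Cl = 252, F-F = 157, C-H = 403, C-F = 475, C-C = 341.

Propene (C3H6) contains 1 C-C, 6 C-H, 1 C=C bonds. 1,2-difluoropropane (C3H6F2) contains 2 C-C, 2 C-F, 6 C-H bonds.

Bonds broken (reactants):
  C-C: 1 × 341 = 341
  C-H: 6 × 403 = 2418
  C=C: 1 × 601 = 601
  F-F: 1 × 157 = 157
  Σ(broken) = 3517 kJ
Bonds formed (products):
  C-C: 2 × 341 = 682
  C-F: 2 × 475 = 950
  C-H: 6 × 403 = 2418
  Σ(formed) = 4050 kJ
ΔH = Σ(broken) − Σ(formed) = 3517 − 4050 = −533 kJ

ΔH ≈ −533 kJ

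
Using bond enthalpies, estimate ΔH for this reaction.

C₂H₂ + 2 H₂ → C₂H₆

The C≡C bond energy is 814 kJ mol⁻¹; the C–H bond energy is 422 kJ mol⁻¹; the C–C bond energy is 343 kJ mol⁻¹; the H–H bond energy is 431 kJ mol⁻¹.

Bonds broken (reactants):
  C≡C: 1 × 814 = 814
  C–H: 2 × 422 = 844
  H–H: 2 × 431 = 862
  Σ(broken) = 2520 kJ
Bonds formed (products):
  C–C: 1 × 343 = 343
  C–H: 6 × 422 = 2532
  Σ(formed) = 2875 kJ
ΔH = Σ(broken) − Σ(formed) = 2520 − 2875 = −355 kJ

ΔH ≈ −355 kJ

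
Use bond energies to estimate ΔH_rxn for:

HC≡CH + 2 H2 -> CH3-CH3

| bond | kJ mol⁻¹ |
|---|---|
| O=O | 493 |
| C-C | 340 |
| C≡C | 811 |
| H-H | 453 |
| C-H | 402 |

ΔH ≈ −231 kJ

Bonds broken (reactants):
  C≡C: 1 × 811 = 811
  C-H: 2 × 402 = 804
  H-H: 2 × 453 = 906
  Σ(broken) = 2521 kJ
Bonds formed (products):
  C-C: 1 × 340 = 340
  C-H: 6 × 402 = 2412
  Σ(formed) = 2752 kJ
ΔH = Σ(broken) − Σ(formed) = 2521 − 2752 = −231 kJ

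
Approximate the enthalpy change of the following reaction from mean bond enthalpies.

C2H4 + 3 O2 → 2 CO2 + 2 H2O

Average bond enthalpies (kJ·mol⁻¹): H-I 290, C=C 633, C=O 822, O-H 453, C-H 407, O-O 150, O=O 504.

Bonds broken (reactants):
  C-H: 4 × 407 = 1628
  C=C: 1 × 633 = 633
  O=O: 3 × 504 = 1512
  Σ(broken) = 3773 kJ
Bonds formed (products):
  C=O: 4 × 822 = 3288
  O-H: 4 × 453 = 1812
  Σ(formed) = 5100 kJ
ΔH = Σ(broken) − Σ(formed) = 3773 − 5100 = −1327 kJ

ΔH ≈ −1327 kJ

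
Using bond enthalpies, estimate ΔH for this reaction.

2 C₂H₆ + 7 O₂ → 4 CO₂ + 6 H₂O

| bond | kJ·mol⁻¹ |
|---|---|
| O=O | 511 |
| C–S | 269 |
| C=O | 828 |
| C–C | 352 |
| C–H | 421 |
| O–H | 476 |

Bonds broken (reactants):
  C–C: 2 × 352 = 704
  C–H: 12 × 421 = 5052
  O=O: 7 × 511 = 3577
  Σ(broken) = 9333 kJ
Bonds formed (products):
  C=O: 8 × 828 = 6624
  O–H: 12 × 476 = 5712
  Σ(formed) = 12336 kJ
ΔH = Σ(broken) − Σ(formed) = 9333 − 12336 = −3003 kJ

ΔH ≈ −3003 kJ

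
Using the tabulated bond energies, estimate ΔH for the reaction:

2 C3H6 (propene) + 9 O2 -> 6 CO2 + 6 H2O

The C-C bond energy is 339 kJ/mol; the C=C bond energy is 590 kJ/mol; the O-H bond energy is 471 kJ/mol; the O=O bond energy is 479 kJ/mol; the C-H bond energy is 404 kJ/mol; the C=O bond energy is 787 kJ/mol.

Bonds broken (reactants):
  C-C: 2 × 339 = 678
  C-H: 12 × 404 = 4848
  C=C: 2 × 590 = 1180
  O=O: 9 × 479 = 4311
  Σ(broken) = 11017 kJ
Bonds formed (products):
  C=O: 12 × 787 = 9444
  O-H: 12 × 471 = 5652
  Σ(formed) = 15096 kJ
ΔH = Σ(broken) − Σ(formed) = 11017 − 15096 = −4079 kJ

ΔH ≈ −4079 kJ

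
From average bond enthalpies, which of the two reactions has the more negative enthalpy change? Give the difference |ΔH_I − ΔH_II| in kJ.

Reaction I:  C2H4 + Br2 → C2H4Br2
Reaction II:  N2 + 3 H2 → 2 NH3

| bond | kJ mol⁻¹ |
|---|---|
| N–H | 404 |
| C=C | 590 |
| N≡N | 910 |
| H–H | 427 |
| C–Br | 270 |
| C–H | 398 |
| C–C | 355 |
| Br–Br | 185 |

Reaction I:
  Bonds broken (reactants):
    Br–Br: 1 × 185 = 185
    C–H: 4 × 398 = 1592
    C=C: 1 × 590 = 590
    Σ(broken) = 2367 kJ
  Bonds formed (products):
    C–Br: 2 × 270 = 540
    C–C: 1 × 355 = 355
    C–H: 4 × 398 = 1592
    Σ(formed) = 2487 kJ
  ΔH_I = 2367 − 2487 = −120 kJ
Reaction II:
  Bonds broken (reactants):
    H–H: 3 × 427 = 1281
    N≡N: 1 × 910 = 910
    Σ(broken) = 2191 kJ
  Bonds formed (products):
    N–H: 6 × 404 = 2424
    Σ(formed) = 2424 kJ
  ΔH_II = 2191 − 2424 = −233 kJ
ΔH_I − ΔH_II = +113 kJ, so reaction II has the more negative ΔH; |ΔH_I − ΔH_II| = 113 kJ.

Reaction II, by 113 kJ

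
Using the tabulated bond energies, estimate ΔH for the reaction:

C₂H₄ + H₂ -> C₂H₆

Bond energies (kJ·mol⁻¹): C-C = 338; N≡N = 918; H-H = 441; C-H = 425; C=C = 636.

ΔH ≈ −111 kJ

Bonds broken (reactants):
  C-H: 4 × 425 = 1700
  C=C: 1 × 636 = 636
  H-H: 1 × 441 = 441
  Σ(broken) = 2777 kJ
Bonds formed (products):
  C-C: 1 × 338 = 338
  C-H: 6 × 425 = 2550
  Σ(formed) = 2888 kJ
ΔH = Σ(broken) − Σ(formed) = 2777 − 2888 = −111 kJ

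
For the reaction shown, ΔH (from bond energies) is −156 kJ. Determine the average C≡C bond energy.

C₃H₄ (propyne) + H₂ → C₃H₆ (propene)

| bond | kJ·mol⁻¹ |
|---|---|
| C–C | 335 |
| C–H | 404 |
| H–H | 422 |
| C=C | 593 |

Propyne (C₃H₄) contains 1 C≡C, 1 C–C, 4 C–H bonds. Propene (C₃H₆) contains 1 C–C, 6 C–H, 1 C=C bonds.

D(C≡C) ≈ 823 kJ/mol

Let D be the C≡C bond energy.
Σ(broken) = 1×D + 1×335 + 4×404 + 1×422 = 2373 + D
Σ(formed) = 1×335 + 6×404 + 1×593 = 3352
ΔH = Σ(broken) − Σ(formed) = (2373 + D) − (3352) = −979 + D
Setting this equal to −156 kJ gives D = 823 kJ/mol.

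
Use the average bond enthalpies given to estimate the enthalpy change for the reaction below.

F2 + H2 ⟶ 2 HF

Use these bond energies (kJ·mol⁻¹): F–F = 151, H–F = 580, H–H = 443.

ΔH ≈ −566 kJ

Bonds broken (reactants):
  F–F: 1 × 151 = 151
  H–H: 1 × 443 = 443
  Σ(broken) = 594 kJ
Bonds formed (products):
  H–F: 2 × 580 = 1160
  Σ(formed) = 1160 kJ
ΔH = Σ(broken) − Σ(formed) = 594 − 1160 = −566 kJ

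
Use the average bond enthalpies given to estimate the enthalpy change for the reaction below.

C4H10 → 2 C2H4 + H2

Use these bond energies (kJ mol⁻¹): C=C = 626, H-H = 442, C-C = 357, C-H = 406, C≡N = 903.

Bonds broken (reactants):
  C-C: 3 × 357 = 1071
  C-H: 10 × 406 = 4060
  Σ(broken) = 5131 kJ
Bonds formed (products):
  C-H: 8 × 406 = 3248
  C=C: 2 × 626 = 1252
  H-H: 1 × 442 = 442
  Σ(formed) = 4942 kJ
ΔH = Σ(broken) − Σ(formed) = 5131 − 4942 = +189 kJ

ΔH ≈ +189 kJ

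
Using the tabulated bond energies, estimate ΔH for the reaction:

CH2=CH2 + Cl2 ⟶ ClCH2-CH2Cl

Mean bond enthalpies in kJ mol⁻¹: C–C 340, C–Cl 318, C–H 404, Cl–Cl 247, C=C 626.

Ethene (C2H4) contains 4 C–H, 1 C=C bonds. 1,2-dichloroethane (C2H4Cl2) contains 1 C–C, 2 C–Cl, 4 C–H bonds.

Bonds broken (reactants):
  C–H: 4 × 404 = 1616
  C=C: 1 × 626 = 626
  Cl–Cl: 1 × 247 = 247
  Σ(broken) = 2489 kJ
Bonds formed (products):
  C–C: 1 × 340 = 340
  C–Cl: 2 × 318 = 636
  C–H: 4 × 404 = 1616
  Σ(formed) = 2592 kJ
ΔH = Σ(broken) − Σ(formed) = 2489 − 2592 = −103 kJ

ΔH ≈ −103 kJ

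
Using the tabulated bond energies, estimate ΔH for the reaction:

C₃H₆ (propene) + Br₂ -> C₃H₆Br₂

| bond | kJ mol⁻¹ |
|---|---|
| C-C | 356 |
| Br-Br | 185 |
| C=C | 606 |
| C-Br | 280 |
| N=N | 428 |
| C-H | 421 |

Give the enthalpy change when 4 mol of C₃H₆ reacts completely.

Bonds broken (reactants):
  Br-Br: 1 × 185 = 185
  C-C: 1 × 356 = 356
  C-H: 6 × 421 = 2526
  C=C: 1 × 606 = 606
  Σ(broken) = 3673 kJ
Bonds formed (products):
  C-Br: 2 × 280 = 560
  C-C: 2 × 356 = 712
  C-H: 6 × 421 = 2526
  Σ(formed) = 3798 kJ
ΔH = Σ(broken) − Σ(formed) = 3673 − 3798 = −125 kJ
For 4× the reaction as written: 4 × (−125) = −500 kJ

ΔH = −500 kJ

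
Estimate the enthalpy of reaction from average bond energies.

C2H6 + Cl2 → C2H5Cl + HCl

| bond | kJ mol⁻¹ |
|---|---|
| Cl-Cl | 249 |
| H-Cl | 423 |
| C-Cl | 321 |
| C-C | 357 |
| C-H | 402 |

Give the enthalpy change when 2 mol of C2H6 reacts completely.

ΔH = −186 kJ

Bonds broken (reactants):
  C-C: 1 × 357 = 357
  C-H: 6 × 402 = 2412
  Cl-Cl: 1 × 249 = 249
  Σ(broken) = 3018 kJ
Bonds formed (products):
  C-C: 1 × 357 = 357
  C-Cl: 1 × 321 = 321
  C-H: 5 × 402 = 2010
  H-Cl: 1 × 423 = 423
  Σ(formed) = 3111 kJ
ΔH = Σ(broken) − Σ(formed) = 3018 − 3111 = −93 kJ
For 2× the reaction as written: 2 × (−93) = −186 kJ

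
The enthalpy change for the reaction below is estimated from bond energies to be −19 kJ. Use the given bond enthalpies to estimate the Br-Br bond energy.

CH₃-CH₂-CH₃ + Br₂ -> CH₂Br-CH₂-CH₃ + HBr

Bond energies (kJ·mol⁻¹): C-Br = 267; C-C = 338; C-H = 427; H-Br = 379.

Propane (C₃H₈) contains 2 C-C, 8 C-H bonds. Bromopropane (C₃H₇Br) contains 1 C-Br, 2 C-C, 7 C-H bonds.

D(Br-Br) ≈ 200 kJ/mol

Let D be the Br-Br bond energy.
Σ(broken) = 1×D + 2×338 + 8×427 = 4092 + D
Σ(formed) = 1×267 + 2×338 + 7×427 + 1×379 = 4311
ΔH = Σ(broken) − Σ(formed) = (4092 + D) − (4311) = −219 + D
Setting this equal to −19 kJ gives D = 200 kJ/mol.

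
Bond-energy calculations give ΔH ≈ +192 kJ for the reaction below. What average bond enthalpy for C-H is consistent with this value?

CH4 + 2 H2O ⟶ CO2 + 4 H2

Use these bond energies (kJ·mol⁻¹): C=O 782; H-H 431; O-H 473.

D(C-H) ≈ 397 kJ/mol

Let D be the C-H bond energy.
Σ(broken) = 4×D + 4×473 = 1892 + 4D
Σ(formed) = 2×782 + 4×431 = 3288
ΔH = Σ(broken) − Σ(formed) = (1892 + 4D) − (3288) = −1396 + 4D
Setting this equal to +192 kJ gives 4D = 1588, so D = 397 kJ/mol.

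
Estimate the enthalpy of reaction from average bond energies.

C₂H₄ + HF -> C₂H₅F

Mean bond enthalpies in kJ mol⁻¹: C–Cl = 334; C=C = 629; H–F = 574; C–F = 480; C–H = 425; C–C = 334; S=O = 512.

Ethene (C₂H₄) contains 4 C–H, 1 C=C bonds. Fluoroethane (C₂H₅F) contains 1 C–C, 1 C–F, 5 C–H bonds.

ΔH ≈ −36 kJ

Bonds broken (reactants):
  C–H: 4 × 425 = 1700
  C=C: 1 × 629 = 629
  H–F: 1 × 574 = 574
  Σ(broken) = 2903 kJ
Bonds formed (products):
  C–C: 1 × 334 = 334
  C–F: 1 × 480 = 480
  C–H: 5 × 425 = 2125
  Σ(formed) = 2939 kJ
ΔH = Σ(broken) − Σ(formed) = 2903 − 2939 = −36 kJ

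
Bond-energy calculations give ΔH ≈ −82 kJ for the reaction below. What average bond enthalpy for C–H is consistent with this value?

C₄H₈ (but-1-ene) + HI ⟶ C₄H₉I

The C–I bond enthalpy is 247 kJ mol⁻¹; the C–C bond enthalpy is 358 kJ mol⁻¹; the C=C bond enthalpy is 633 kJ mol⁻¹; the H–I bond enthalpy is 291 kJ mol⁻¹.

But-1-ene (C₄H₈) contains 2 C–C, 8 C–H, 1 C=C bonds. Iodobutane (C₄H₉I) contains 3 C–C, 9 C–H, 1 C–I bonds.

Let D be the C–H bond energy.
Σ(broken) = 2×358 + 8×D + 1×633 + 1×291 = 1640 + 8D
Σ(formed) = 3×358 + 9×D + 1×247 = 1321 + 9D
ΔH = Σ(broken) − Σ(formed) = (1640 + 8D) − (1321 + 9D) = +319 − D
Setting this equal to −82 kJ gives D = 401 kJ/mol.

D(C–H) ≈ 401 kJ/mol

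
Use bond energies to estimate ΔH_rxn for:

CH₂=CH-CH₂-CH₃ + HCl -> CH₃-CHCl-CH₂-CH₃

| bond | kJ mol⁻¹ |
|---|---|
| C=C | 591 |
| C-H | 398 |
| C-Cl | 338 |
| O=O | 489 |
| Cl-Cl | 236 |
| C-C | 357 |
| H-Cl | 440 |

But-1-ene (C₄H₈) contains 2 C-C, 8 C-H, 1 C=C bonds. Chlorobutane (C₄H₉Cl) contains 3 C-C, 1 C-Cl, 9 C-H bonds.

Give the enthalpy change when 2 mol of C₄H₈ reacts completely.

Bonds broken (reactants):
  C-C: 2 × 357 = 714
  C-H: 8 × 398 = 3184
  C=C: 1 × 591 = 591
  H-Cl: 1 × 440 = 440
  Σ(broken) = 4929 kJ
Bonds formed (products):
  C-C: 3 × 357 = 1071
  C-Cl: 1 × 338 = 338
  C-H: 9 × 398 = 3582
  Σ(formed) = 4991 kJ
ΔH = Σ(broken) − Σ(formed) = 4929 − 4991 = −62 kJ
For 2× the reaction as written: 2 × (−62) = −124 kJ

ΔH = −124 kJ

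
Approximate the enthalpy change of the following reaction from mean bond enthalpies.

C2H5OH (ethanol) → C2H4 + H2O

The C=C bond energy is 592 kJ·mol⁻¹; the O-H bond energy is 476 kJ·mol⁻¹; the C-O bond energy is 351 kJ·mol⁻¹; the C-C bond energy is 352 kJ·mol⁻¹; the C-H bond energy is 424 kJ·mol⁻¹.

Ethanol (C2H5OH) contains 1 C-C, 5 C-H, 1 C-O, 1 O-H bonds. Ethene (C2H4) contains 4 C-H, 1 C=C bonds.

Bonds broken (reactants):
  C-C: 1 × 352 = 352
  C-H: 5 × 424 = 2120
  C-O: 1 × 351 = 351
  O-H: 1 × 476 = 476
  Σ(broken) = 3299 kJ
Bonds formed (products):
  C-H: 4 × 424 = 1696
  C=C: 1 × 592 = 592
  O-H: 2 × 476 = 952
  Σ(formed) = 3240 kJ
ΔH = Σ(broken) − Σ(formed) = 3299 − 3240 = +59 kJ

ΔH ≈ +59 kJ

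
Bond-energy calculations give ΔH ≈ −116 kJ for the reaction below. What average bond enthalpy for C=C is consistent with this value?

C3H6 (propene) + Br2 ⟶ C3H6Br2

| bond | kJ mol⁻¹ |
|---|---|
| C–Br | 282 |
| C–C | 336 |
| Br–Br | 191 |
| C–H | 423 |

D(C=C) ≈ 593 kJ/mol

Let D be the C=C bond energy.
Σ(broken) = 1×191 + 1×336 + 6×423 + 1×D = 3065 + D
Σ(formed) = 2×282 + 2×336 + 6×423 = 3774
ΔH = Σ(broken) − Σ(formed) = (3065 + D) − (3774) = −709 + D
Setting this equal to −116 kJ gives D = 593 kJ/mol.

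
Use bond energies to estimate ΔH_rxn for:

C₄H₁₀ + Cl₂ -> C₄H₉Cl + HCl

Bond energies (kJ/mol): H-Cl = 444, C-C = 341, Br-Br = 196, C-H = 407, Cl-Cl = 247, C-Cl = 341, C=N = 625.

Bonds broken (reactants):
  C-C: 3 × 341 = 1023
  C-H: 10 × 407 = 4070
  Cl-Cl: 1 × 247 = 247
  Σ(broken) = 5340 kJ
Bonds formed (products):
  C-C: 3 × 341 = 1023
  C-Cl: 1 × 341 = 341
  C-H: 9 × 407 = 3663
  H-Cl: 1 × 444 = 444
  Σ(formed) = 5471 kJ
ΔH = Σ(broken) − Σ(formed) = 5340 − 5471 = −131 kJ

ΔH ≈ −131 kJ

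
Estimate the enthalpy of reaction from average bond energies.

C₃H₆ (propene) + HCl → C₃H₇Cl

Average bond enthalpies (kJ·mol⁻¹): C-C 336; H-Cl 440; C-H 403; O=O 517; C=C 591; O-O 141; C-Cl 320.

ΔH ≈ −28 kJ

Bonds broken (reactants):
  C-C: 1 × 336 = 336
  C-H: 6 × 403 = 2418
  C=C: 1 × 591 = 591
  H-Cl: 1 × 440 = 440
  Σ(broken) = 3785 kJ
Bonds formed (products):
  C-C: 2 × 336 = 672
  C-Cl: 1 × 320 = 320
  C-H: 7 × 403 = 2821
  Σ(formed) = 3813 kJ
ΔH = Σ(broken) − Σ(formed) = 3785 − 3813 = −28 kJ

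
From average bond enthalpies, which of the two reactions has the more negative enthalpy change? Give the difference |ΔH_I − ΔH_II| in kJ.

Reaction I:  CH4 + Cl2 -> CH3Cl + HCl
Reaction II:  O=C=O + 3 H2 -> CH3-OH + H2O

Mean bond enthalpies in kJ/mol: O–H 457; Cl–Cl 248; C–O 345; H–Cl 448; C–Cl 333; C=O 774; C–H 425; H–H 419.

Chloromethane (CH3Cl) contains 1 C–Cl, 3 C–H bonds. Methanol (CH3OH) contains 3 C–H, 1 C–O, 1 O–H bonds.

Reaction I:
  Bonds broken (reactants):
    C–H: 4 × 425 = 1700
    Cl–Cl: 1 × 248 = 248
    Σ(broken) = 1948 kJ
  Bonds formed (products):
    C–Cl: 1 × 333 = 333
    C–H: 3 × 425 = 1275
    H–Cl: 1 × 448 = 448
    Σ(formed) = 2056 kJ
  ΔH_I = 1948 − 2056 = −108 kJ
Reaction II:
  Bonds broken (reactants):
    C=O: 2 × 774 = 1548
    H–H: 3 × 419 = 1257
    Σ(broken) = 2805 kJ
  Bonds formed (products):
    C–H: 3 × 425 = 1275
    C–O: 1 × 345 = 345
    O–H: 3 × 457 = 1371
    Σ(formed) = 2991 kJ
  ΔH_II = 2805 − 2991 = −186 kJ
ΔH_I − ΔH_II = +78 kJ, so reaction II has the more negative ΔH; |ΔH_I − ΔH_II| = 78 kJ.

Reaction II, by 78 kJ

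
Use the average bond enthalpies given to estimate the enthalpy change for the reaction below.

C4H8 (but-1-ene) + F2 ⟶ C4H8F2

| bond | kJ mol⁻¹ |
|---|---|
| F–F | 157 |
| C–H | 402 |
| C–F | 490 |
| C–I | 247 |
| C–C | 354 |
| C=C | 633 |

ΔH ≈ −544 kJ

Bonds broken (reactants):
  C–C: 2 × 354 = 708
  C–H: 8 × 402 = 3216
  C=C: 1 × 633 = 633
  F–F: 1 × 157 = 157
  Σ(broken) = 4714 kJ
Bonds formed (products):
  C–C: 3 × 354 = 1062
  C–F: 2 × 490 = 980
  C–H: 8 × 402 = 3216
  Σ(formed) = 5258 kJ
ΔH = Σ(broken) − Σ(formed) = 4714 − 5258 = −544 kJ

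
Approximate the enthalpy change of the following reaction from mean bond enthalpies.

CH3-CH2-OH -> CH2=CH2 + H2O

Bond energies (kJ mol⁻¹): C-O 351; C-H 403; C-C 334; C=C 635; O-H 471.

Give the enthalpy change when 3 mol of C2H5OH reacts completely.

ΔH = −54 kJ

Bonds broken (reactants):
  C-C: 1 × 334 = 334
  C-H: 5 × 403 = 2015
  C-O: 1 × 351 = 351
  O-H: 1 × 471 = 471
  Σ(broken) = 3171 kJ
Bonds formed (products):
  C-H: 4 × 403 = 1612
  C=C: 1 × 635 = 635
  O-H: 2 × 471 = 942
  Σ(formed) = 3189 kJ
ΔH = Σ(broken) − Σ(formed) = 3171 − 3189 = −18 kJ
For 3× the reaction as written: 3 × (−18) = −54 kJ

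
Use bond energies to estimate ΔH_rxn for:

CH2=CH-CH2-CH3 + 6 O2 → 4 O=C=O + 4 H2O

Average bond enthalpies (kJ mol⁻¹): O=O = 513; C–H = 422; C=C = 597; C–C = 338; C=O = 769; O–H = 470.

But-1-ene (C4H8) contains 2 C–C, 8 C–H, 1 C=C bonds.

Bonds broken (reactants):
  C–C: 2 × 338 = 676
  C–H: 8 × 422 = 3376
  C=C: 1 × 597 = 597
  O=O: 6 × 513 = 3078
  Σ(broken) = 7727 kJ
Bonds formed (products):
  C=O: 8 × 769 = 6152
  O–H: 8 × 470 = 3760
  Σ(formed) = 9912 kJ
ΔH = Σ(broken) − Σ(formed) = 7727 − 9912 = −2185 kJ

ΔH ≈ −2185 kJ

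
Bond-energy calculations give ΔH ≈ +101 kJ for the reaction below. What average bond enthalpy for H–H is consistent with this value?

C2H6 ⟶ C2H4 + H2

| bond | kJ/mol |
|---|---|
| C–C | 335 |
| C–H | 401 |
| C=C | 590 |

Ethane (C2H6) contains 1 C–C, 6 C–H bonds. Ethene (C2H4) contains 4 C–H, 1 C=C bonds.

D(H–H) ≈ 446 kJ/mol

Let D be the H–H bond energy.
Σ(broken) = 1×335 + 6×401 = 2741
Σ(formed) = 4×401 + 1×590 + 1×D = 2194 + D
ΔH = Σ(broken) − Σ(formed) = (2741) − (2194 + D) = +547 − D
Setting this equal to +101 kJ gives D = 446 kJ/mol.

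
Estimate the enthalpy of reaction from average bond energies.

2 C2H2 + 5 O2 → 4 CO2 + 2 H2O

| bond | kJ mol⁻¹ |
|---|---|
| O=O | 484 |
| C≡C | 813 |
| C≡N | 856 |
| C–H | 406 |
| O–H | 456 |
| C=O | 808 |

ΔH ≈ −2618 kJ

Bonds broken (reactants):
  C≡C: 2 × 813 = 1626
  C–H: 4 × 406 = 1624
  O=O: 5 × 484 = 2420
  Σ(broken) = 5670 kJ
Bonds formed (products):
  C=O: 8 × 808 = 6464
  O–H: 4 × 456 = 1824
  Σ(formed) = 8288 kJ
ΔH = Σ(broken) − Σ(formed) = 5670 − 8288 = −2618 kJ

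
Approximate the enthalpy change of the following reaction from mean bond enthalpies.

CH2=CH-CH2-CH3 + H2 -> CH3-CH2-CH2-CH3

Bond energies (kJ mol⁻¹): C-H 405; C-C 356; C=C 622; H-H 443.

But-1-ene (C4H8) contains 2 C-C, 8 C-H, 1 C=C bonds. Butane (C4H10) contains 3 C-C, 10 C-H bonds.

ΔH ≈ −101 kJ

Bonds broken (reactants):
  C-C: 2 × 356 = 712
  C-H: 8 × 405 = 3240
  C=C: 1 × 622 = 622
  H-H: 1 × 443 = 443
  Σ(broken) = 5017 kJ
Bonds formed (products):
  C-C: 3 × 356 = 1068
  C-H: 10 × 405 = 4050
  Σ(formed) = 5118 kJ
ΔH = Σ(broken) − Σ(formed) = 5017 − 5118 = −101 kJ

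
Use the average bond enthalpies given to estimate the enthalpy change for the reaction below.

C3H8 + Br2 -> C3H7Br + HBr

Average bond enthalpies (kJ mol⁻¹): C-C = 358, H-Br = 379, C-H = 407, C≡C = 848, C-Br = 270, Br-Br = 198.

ΔH ≈ −44 kJ

Bonds broken (reactants):
  Br-Br: 1 × 198 = 198
  C-C: 2 × 358 = 716
  C-H: 8 × 407 = 3256
  Σ(broken) = 4170 kJ
Bonds formed (products):
  C-Br: 1 × 270 = 270
  C-C: 2 × 358 = 716
  C-H: 7 × 407 = 2849
  H-Br: 1 × 379 = 379
  Σ(formed) = 4214 kJ
ΔH = Σ(broken) − Σ(formed) = 4170 − 4214 = −44 kJ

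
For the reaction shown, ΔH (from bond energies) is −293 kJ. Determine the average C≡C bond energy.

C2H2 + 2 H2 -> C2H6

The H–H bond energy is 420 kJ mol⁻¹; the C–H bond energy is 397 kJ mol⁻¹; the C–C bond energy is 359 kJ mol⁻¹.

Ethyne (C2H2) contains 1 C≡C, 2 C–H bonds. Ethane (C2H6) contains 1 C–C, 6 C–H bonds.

Let D be the C≡C bond energy.
Σ(broken) = 1×D + 2×397 + 2×420 = 1634 + D
Σ(formed) = 1×359 + 6×397 = 2741
ΔH = Σ(broken) − Σ(formed) = (1634 + D) − (2741) = −1107 + D
Setting this equal to −293 kJ gives D = 814 kJ/mol.

D(C≡C) ≈ 814 kJ/mol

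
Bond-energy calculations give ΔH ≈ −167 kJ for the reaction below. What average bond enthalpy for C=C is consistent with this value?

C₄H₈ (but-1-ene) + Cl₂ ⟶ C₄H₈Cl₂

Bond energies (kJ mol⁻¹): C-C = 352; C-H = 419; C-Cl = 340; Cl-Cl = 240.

Let D be the C=C bond energy.
Σ(broken) = 2×352 + 8×419 + 1×D + 1×240 = 4296 + D
Σ(formed) = 3×352 + 2×340 + 8×419 = 5088
ΔH = Σ(broken) − Σ(formed) = (4296 + D) − (5088) = −792 + D
Setting this equal to −167 kJ gives D = 625 kJ/mol.

D(C=C) ≈ 625 kJ/mol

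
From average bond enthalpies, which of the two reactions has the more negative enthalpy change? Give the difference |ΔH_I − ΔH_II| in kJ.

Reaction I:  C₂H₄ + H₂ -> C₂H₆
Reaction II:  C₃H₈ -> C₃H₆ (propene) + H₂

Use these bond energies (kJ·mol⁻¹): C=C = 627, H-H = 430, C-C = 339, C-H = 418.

Reaction I:
  Bonds broken (reactants):
    C-H: 4 × 418 = 1672
    C=C: 1 × 627 = 627
    H-H: 1 × 430 = 430
    Σ(broken) = 2729 kJ
  Bonds formed (products):
    C-C: 1 × 339 = 339
    C-H: 6 × 418 = 2508
    Σ(formed) = 2847 kJ
  ΔH_I = 2729 − 2847 = −118 kJ
Reaction II:
  Bonds broken (reactants):
    C-C: 2 × 339 = 678
    C-H: 8 × 418 = 3344
    Σ(broken) = 4022 kJ
  Bonds formed (products):
    C-C: 1 × 339 = 339
    C-H: 6 × 418 = 2508
    C=C: 1 × 627 = 627
    H-H: 1 × 430 = 430
    Σ(formed) = 3904 kJ
  ΔH_II = 4022 − 3904 = +118 kJ
ΔH_I − ΔH_II = −236 kJ, so reaction I has the more negative ΔH; |ΔH_I − ΔH_II| = 236 kJ.

Reaction I, by 236 kJ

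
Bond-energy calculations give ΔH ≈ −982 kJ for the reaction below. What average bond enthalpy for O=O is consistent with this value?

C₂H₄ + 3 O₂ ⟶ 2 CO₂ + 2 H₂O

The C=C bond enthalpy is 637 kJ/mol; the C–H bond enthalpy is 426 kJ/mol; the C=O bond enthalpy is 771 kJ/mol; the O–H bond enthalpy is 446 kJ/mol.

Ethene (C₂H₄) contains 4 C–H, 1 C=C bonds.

D(O=O) ≈ 515 kJ/mol

Let D be the O=O bond energy.
Σ(broken) = 4×426 + 1×637 + 3×D = 2341 + 3D
Σ(formed) = 4×771 + 4×446 = 4868
ΔH = Σ(broken) − Σ(formed) = (2341 + 3D) − (4868) = −2527 + 3D
Setting this equal to −982 kJ gives 3D = 1545, so D = 515 kJ/mol.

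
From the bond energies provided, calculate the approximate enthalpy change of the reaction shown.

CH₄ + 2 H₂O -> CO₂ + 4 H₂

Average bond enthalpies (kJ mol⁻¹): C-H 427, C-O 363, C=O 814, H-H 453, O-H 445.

ΔH ≈ +48 kJ

Bonds broken (reactants):
  C-H: 4 × 427 = 1708
  O-H: 4 × 445 = 1780
  Σ(broken) = 3488 kJ
Bonds formed (products):
  C=O: 2 × 814 = 1628
  H-H: 4 × 453 = 1812
  Σ(formed) = 3440 kJ
ΔH = Σ(broken) − Σ(formed) = 3488 − 3440 = +48 kJ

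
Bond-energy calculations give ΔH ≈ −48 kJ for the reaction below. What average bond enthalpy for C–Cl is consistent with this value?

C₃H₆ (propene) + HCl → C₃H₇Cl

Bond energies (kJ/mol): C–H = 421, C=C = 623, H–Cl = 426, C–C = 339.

Let D be the C–Cl bond energy.
Σ(broken) = 1×339 + 6×421 + 1×623 + 1×426 = 3914
Σ(formed) = 2×339 + 1×D + 7×421 = 3625 + D
ΔH = Σ(broken) − Σ(formed) = (3914) − (3625 + D) = +289 − D
Setting this equal to −48 kJ gives D = 337 kJ/mol.

D(C–Cl) ≈ 337 kJ/mol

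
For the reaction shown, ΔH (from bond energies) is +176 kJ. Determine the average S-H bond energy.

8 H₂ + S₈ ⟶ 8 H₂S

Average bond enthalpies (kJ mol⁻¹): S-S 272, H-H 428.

Let D be the S-H bond energy.
Σ(broken) = 8×428 + 8×272 = 5600
Σ(formed) = 16×D = 16D
ΔH = Σ(broken) − Σ(formed) = (5600) − (16D) = +5600 − 16D
Setting this equal to +176 kJ gives 16D = 5424, so D = 339 kJ/mol.

D(S-H) ≈ 339 kJ/mol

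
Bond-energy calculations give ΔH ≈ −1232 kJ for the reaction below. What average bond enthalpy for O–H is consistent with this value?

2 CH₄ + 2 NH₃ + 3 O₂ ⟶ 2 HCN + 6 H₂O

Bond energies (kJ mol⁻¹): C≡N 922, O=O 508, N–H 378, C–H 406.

D(O–H) ≈ 468 kJ/mol

Let D be the O–H bond energy.
Σ(broken) = 8×406 + 6×378 + 3×508 = 7040
Σ(formed) = 2×922 + 2×406 + 12×D = 2656 + 12D
ΔH = Σ(broken) − Σ(formed) = (7040) − (2656 + 12D) = +4384 − 12D
Setting this equal to −1232 kJ gives 12D = 5616, so D = 468 kJ/mol.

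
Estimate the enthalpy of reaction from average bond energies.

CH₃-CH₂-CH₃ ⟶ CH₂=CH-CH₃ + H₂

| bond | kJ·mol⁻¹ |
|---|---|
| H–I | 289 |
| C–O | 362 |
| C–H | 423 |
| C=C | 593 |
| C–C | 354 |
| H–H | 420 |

ΔH ≈ +187 kJ

Bonds broken (reactants):
  C–C: 2 × 354 = 708
  C–H: 8 × 423 = 3384
  Σ(broken) = 4092 kJ
Bonds formed (products):
  C–C: 1 × 354 = 354
  C–H: 6 × 423 = 2538
  C=C: 1 × 593 = 593
  H–H: 1 × 420 = 420
  Σ(formed) = 3905 kJ
ΔH = Σ(broken) − Σ(formed) = 4092 − 3905 = +187 kJ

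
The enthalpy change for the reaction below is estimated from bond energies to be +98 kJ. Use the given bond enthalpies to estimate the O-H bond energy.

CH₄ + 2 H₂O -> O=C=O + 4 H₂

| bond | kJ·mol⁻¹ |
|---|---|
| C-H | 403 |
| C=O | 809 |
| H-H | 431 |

D(O-H) ≈ 457 kJ/mol

Let D be the O-H bond energy.
Σ(broken) = 4×403 + 4×D = 1612 + 4D
Σ(formed) = 2×809 + 4×431 = 3342
ΔH = Σ(broken) − Σ(formed) = (1612 + 4D) − (3342) = −1730 + 4D
Setting this equal to +98 kJ gives 4D = 1828, so D = 457 kJ/mol.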